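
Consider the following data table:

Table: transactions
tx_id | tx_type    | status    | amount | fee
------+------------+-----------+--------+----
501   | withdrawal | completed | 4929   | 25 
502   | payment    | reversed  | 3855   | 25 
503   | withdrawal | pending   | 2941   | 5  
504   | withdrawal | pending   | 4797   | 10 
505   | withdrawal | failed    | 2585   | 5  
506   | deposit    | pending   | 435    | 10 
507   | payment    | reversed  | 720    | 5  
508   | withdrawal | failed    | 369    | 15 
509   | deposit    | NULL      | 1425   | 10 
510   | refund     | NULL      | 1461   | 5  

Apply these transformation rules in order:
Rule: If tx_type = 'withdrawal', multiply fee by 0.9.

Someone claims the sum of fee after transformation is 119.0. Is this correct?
No, the correct result is 109.0.

Step 1: Calculate the correct sum after transformation
Step 2: Apply multiplier 0.9 to records where tx_type = 'withdrawal'
Step 3: Correct result = 109.0
Step 4: Claimed result = 119.0
Step 5: 109.0 ≠ 119.0
Conclusion: The claimed result is incorrect. The correct answer is 109.0.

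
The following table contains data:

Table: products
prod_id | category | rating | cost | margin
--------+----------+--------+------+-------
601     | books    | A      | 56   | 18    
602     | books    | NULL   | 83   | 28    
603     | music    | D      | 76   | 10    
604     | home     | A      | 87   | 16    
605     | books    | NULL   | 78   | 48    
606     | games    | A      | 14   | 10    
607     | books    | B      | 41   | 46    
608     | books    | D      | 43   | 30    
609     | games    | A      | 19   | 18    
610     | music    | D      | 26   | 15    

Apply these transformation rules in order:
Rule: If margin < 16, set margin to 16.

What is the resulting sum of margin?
252

Step 1: 3 records have margin < 16
Step 2: These records originally summed to 35
Step 3: After setting to minimum: 3 × 16 = 48
Step 4: Unaffected records sum: 204
Step 5: Final sum = 48 + 204 = 252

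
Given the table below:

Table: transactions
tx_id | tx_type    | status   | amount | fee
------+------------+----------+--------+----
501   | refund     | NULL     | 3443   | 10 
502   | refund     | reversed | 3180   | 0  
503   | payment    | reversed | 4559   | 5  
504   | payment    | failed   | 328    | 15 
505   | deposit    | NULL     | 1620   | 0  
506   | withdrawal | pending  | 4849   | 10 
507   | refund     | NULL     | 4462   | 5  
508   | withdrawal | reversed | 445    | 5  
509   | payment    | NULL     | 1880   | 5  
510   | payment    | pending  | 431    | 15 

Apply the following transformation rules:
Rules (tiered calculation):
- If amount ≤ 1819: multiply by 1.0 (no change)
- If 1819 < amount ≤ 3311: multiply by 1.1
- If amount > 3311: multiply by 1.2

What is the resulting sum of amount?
29165.6

Step 1: Tier 1 (amount ≤ 1819): 4 records, sum = 2824 × 1.0 = 2824.0
Step 2: Tier 2 (1819 < amount ≤ 3311): 2 records, sum = 5060 × 1.1 = 5566.0
Step 3: Tier 3 (amount > 3311): 4 records, sum = 17313 × 1.2 = 20775.6
Step 4: Final sum = 2824.0 + 5566.0 + 20775.6 = 29165.6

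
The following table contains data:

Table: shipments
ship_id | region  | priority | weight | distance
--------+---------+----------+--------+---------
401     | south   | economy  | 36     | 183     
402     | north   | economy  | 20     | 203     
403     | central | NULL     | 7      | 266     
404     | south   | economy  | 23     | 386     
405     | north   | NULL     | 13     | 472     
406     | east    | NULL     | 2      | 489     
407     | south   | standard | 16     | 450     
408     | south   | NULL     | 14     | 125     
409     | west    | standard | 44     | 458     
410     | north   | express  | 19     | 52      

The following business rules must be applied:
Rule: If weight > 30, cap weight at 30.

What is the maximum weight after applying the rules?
30

Step 1: Original maximum weight = 44
Step 2: Apply cap at 30
Step 3: 2 records had weight > 30 and were capped
Step 4: Maximum after transformation = 30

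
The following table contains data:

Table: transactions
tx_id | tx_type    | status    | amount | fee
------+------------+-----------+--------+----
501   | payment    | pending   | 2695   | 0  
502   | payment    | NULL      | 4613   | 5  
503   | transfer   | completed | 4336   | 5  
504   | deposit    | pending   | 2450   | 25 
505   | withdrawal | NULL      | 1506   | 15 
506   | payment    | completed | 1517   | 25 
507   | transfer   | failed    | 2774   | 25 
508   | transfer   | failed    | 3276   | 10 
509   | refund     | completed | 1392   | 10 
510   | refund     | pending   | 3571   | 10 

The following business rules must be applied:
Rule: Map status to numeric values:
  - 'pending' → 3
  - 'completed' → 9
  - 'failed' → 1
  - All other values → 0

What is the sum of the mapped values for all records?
38

Step 1: Apply mapping to each record
Step 2: Count by status:
  'pending': 3 records × 3 = 9
  'completed': 3 records × 9 = 27
  'failed': 2 records × 1 = 2
Step 3: Sum all mapped values = 38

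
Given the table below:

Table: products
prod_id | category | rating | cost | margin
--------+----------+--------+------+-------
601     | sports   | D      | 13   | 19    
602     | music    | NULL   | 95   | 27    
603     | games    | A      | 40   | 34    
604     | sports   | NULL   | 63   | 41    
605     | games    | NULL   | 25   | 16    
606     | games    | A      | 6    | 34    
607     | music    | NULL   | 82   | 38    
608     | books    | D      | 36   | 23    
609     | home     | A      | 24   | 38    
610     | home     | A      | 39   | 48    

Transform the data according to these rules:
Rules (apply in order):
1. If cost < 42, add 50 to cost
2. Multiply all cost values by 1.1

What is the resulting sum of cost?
850.3

Step 1: Apply Rule 1 - Add 50 to records with cost < 42
  - 7 records affected: 183 + (7 × 50) = 533
  - Unaffected records: 240
  - Sum after Rule 1: 773
Step 2: Apply Rule 2 - Multiply all by 1.1
  - 773 × 1.1 = 850.3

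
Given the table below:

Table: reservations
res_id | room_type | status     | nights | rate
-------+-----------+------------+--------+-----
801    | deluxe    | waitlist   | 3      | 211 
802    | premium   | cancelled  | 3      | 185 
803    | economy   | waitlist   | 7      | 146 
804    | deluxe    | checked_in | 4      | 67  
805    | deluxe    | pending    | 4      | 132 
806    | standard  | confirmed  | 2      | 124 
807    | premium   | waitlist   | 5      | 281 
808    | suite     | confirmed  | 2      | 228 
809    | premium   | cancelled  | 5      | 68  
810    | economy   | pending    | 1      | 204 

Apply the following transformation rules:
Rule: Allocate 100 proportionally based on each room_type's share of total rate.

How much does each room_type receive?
deluxe: 24.91, economy: 21.26, premium: 32.44, standard: 7.53, suite: 13.85

Step 1: Calculate total rate = 1646
Step 2: Calculate each room_type's proportion:
  deluxe: 410/1646 = 24.91% → 24.91
  economy: 350/1646 = 21.26% → 21.26
  premium: 534/1646 = 32.44% → 32.44
  standard: 124/1646 = 7.53% → 7.53
  suite: 228/1646 = 13.85% → 13.85
Step 3: Verify: sum of allocations ≈ 100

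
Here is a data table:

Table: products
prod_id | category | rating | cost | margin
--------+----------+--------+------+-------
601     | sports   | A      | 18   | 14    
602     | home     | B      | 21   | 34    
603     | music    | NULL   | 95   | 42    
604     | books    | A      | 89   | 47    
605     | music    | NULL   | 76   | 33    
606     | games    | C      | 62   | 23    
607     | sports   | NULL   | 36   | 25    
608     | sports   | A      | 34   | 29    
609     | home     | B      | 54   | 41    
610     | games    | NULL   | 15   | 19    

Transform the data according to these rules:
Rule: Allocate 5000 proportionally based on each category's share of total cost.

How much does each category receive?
books: 890.0, games: 770.0, home: 750.0, music: 1710.0, sports: 880.0

Step 1: Calculate total cost = 500
Step 2: Calculate each category's proportion:
  books: 89/500 = 17.80% → 890.0
  games: 77/500 = 15.40% → 770.0
  home: 75/500 = 15.00% → 750.0
  music: 171/500 = 34.20% → 1710.0
  sports: 88/500 = 17.60% → 880.0
Step 3: Verify: sum of allocations ≈ 5000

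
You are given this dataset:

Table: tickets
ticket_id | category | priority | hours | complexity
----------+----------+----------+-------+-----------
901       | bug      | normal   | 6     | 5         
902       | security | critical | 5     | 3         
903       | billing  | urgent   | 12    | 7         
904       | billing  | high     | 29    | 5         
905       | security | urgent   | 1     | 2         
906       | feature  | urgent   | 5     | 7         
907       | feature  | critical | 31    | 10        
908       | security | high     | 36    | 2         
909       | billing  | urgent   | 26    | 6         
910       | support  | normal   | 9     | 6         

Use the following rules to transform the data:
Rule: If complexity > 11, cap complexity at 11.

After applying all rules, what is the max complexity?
10

Step 1: Original maximum complexity = 10
Step 2: Check cap of 11 against maximum
Step 3: No records exceed the cap (max 10 <= cap 11), so no capping applies
Step 4: Maximum after transformation = 10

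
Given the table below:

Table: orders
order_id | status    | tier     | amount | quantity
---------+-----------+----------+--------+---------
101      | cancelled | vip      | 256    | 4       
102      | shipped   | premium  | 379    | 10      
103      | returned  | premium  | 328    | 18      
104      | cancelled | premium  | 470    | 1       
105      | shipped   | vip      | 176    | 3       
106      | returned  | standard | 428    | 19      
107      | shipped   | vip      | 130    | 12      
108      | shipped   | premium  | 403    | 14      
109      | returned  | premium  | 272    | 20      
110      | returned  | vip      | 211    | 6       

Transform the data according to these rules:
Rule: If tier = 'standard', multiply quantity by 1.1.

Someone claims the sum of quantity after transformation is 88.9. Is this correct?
No, the correct result is 108.9.

Step 1: Calculate the correct sum after transformation
Step 2: Apply multiplier 1.1 to records where tier = 'standard'
Step 3: Correct result = 108.9
Step 4: Claimed result = 88.9
Step 5: 108.9 ≠ 88.9
Conclusion: The claimed result is incorrect. The correct answer is 108.9.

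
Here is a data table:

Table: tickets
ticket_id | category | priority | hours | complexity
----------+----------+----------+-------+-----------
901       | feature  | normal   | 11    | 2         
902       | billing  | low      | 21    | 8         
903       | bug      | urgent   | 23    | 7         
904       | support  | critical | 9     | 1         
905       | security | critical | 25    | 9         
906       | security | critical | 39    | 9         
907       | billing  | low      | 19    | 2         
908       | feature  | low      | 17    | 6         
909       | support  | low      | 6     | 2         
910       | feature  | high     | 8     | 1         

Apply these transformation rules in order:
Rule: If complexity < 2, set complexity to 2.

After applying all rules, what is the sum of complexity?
49

Step 1: 2 records have complexity < 2
Step 2: These records originally summed to 2
Step 3: After setting to minimum: 2 × 2 = 4
Step 4: Unaffected records sum: 45
Step 5: Final sum = 4 + 45 = 49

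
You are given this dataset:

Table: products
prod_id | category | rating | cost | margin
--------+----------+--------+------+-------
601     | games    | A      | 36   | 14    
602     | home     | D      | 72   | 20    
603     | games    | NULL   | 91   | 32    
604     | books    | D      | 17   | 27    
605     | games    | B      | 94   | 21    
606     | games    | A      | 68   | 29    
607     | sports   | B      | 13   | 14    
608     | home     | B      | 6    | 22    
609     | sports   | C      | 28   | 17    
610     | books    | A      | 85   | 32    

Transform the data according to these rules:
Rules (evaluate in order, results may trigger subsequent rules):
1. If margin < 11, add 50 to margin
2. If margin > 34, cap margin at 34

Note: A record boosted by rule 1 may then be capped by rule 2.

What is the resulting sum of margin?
228

Step 1: Apply rule 1 to records with margin < 11
  - 0 records get bonus of 50
  - Of these, 0 records then exceed 34 and get capped
Step 2: Apply rule 2 to records with margin > 34
  - 0 records (original) are capped
Step 3: Calculate final sum = 228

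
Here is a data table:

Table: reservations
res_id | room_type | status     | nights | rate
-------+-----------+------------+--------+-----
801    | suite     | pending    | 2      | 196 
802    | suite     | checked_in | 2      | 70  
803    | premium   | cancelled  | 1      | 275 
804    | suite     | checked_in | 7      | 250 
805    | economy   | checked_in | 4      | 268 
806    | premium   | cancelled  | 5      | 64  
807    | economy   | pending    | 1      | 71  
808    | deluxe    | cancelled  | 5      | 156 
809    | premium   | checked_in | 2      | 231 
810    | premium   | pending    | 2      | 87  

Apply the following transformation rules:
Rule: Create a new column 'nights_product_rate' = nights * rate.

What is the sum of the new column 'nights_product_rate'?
5436

Step 1: For each record, compute nights * rate
Example calculations:
  2 * 196 = 392
  2 * 70 = 140
  1 * 275 = 275
  ...
Step 2: Sum all derived values
Step 3: Total = 5436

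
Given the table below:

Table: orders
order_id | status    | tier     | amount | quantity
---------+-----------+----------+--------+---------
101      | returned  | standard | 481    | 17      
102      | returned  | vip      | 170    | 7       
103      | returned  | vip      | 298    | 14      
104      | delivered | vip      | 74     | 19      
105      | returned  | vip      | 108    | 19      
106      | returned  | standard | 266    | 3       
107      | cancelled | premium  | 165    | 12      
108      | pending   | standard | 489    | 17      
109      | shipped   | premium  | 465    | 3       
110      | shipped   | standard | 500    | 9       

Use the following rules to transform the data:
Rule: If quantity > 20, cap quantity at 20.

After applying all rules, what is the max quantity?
19

Step 1: Original maximum quantity = 19
Step 2: Check cap of 20 against maximum
Step 3: No records exceed the cap (max 19 <= cap 20), so no capping applies
Step 4: Maximum after transformation = 19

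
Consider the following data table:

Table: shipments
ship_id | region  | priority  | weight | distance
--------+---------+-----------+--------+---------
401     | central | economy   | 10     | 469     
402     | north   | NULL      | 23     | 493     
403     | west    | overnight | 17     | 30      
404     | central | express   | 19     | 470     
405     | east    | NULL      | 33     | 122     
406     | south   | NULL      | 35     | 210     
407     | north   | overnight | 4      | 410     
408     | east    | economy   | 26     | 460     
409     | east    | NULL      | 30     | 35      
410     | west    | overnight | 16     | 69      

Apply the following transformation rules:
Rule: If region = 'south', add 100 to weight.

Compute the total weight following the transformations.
313

Step 1: Count records where region = 'south': 1
Step 2: Total bonus added: 1 × 100 = 100
Step 3: Original sum of weight: 213
Step 4: Final sum = 213 + 100 = 313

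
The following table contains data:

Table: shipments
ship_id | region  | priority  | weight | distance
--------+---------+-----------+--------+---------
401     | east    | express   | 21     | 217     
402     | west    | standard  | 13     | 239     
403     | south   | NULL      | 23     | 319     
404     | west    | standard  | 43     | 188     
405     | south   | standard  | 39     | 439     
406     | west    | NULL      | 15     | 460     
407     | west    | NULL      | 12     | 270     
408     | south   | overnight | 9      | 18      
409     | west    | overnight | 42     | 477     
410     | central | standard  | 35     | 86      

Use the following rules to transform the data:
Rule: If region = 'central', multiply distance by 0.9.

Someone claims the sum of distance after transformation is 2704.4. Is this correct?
Yes, the result is correct.

Step 1: Calculate the correct sum after transformation
Step 2: Apply multiplier 0.9 to records where region = 'central'
Step 3: Correct result = 2704.4
Step 4: Claimed result = 2704.4
Step 5: 2704.4 = 2704.4 ✓
Conclusion: The claimed result is correct.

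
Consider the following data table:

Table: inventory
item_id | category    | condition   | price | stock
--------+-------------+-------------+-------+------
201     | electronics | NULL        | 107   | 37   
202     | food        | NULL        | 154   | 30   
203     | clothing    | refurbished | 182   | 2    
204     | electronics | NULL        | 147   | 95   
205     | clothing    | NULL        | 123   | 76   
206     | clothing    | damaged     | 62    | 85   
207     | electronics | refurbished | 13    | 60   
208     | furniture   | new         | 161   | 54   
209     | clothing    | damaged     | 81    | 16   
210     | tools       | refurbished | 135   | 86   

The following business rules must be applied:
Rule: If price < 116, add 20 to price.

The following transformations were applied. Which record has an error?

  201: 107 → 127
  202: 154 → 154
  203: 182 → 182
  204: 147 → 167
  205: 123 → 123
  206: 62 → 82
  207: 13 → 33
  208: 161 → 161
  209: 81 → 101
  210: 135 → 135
Record 204 has an error. The correct transformed value should be 147, not 167.

Step 1: Check each record against the rule
Step 2: Record 204 has price = 147
Step 3: Since 147 >= 116, the bonus should not have been applied
Step 4: Correct value = 147, but claimed value = 167
Conclusion: Record 204 has the error.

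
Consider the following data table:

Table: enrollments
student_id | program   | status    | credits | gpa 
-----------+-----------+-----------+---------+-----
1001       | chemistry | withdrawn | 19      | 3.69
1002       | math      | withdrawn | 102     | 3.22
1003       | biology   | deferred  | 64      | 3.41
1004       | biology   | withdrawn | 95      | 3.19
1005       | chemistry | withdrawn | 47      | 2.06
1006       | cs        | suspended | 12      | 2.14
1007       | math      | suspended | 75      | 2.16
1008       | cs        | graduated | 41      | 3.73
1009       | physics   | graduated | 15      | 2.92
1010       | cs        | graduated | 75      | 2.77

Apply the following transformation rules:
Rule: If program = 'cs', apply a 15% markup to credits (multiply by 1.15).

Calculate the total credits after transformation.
564.2

Step 1: Records with program = 'cs' have total credits = 128
Step 2: Apply multiplier: 128 × 1.15 = 147.2
Step 3: Other records total: 417
Step 4: Final sum = 147.2 + 417 = 564.2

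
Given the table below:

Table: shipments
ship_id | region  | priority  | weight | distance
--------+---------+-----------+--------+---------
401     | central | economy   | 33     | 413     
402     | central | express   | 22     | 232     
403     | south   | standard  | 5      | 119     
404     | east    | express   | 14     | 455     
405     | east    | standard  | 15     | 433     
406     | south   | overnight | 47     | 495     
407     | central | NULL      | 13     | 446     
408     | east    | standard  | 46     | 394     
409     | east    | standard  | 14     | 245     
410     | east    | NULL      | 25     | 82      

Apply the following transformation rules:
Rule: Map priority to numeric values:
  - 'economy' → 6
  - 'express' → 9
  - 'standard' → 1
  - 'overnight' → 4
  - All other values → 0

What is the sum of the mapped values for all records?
32

Step 1: Apply mapping to each record
Step 2: Count by status:
  'economy': 1 records × 6 = 6
  'express': 2 records × 9 = 18
  'standard': 4 records × 1 = 4
  'overnight': 1 records × 4 = 4
Step 3: Sum all mapped values = 32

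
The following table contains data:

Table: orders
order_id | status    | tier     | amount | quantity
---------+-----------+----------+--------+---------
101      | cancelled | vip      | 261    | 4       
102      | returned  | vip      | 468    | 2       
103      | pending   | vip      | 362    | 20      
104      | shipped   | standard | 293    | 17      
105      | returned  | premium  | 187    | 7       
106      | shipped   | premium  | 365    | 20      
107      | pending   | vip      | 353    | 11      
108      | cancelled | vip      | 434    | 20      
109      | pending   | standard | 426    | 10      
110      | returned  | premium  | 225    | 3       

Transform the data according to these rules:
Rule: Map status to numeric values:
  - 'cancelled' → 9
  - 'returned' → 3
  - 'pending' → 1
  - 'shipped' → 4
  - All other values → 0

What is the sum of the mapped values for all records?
38

Step 1: Apply mapping to each record
Step 2: Count by status:
  'cancelled': 2 records × 9 = 18
  'returned': 3 records × 3 = 9
  'pending': 3 records × 1 = 3
  'shipped': 2 records × 4 = 8
Step 3: Sum all mapped values = 38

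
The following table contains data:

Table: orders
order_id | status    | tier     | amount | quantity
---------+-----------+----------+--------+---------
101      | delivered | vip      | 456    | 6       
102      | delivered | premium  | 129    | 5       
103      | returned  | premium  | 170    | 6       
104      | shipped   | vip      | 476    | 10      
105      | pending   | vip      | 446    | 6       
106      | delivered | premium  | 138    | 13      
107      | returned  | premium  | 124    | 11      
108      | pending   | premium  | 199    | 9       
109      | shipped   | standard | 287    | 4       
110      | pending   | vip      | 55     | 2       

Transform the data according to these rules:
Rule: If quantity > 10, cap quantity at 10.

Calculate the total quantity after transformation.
68

Step 1: 2 records have quantity > 10
Step 2: These records originally summed to 24
Step 3: After capping: 2 × 10 = 20
Step 4: Unaffected records sum: 48
Step 5: Final sum = 20 + 48 = 68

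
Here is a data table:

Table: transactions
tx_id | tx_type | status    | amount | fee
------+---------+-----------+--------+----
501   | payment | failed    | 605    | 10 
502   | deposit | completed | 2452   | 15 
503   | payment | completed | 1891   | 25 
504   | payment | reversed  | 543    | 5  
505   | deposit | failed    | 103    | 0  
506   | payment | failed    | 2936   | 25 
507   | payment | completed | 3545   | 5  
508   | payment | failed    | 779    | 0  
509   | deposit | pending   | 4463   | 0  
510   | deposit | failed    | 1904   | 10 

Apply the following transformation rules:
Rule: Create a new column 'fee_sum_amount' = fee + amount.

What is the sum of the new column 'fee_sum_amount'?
19316

Step 1: For each record, compute fee + amount
Example calculations:
  10 + 605 = 615
  15 + 2452 = 2467
  25 + 1891 = 1916
  ...
Step 2: Sum all derived values
Step 3: Total = 19316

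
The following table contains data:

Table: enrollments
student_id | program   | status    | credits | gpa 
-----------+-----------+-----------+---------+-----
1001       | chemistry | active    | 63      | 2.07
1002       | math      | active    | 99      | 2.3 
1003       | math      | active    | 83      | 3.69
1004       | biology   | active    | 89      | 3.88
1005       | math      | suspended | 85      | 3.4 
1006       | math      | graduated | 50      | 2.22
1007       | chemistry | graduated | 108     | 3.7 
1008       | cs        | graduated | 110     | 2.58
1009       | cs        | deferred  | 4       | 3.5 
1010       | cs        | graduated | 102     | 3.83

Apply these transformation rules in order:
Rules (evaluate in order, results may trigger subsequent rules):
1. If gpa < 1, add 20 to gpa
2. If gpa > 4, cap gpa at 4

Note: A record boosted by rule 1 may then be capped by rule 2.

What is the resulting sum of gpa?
31.17

Step 1: Apply rule 1 to records with gpa < 1
  - 0 records get bonus of 20
  - Of these, 0 records then exceed 4 and get capped
Step 2: Apply rule 2 to records with gpa > 4
  - 0 records (original) are capped
Step 3: Calculate final sum = 31.17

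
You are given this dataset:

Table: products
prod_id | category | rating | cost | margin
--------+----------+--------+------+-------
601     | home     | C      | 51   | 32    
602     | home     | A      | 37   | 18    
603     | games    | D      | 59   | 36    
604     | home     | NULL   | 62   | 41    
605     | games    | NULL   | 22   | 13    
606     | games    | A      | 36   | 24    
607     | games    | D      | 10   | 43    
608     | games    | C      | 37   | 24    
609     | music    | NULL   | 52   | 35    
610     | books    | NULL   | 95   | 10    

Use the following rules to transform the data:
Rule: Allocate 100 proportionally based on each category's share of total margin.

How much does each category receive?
books: 3.62, games: 50.72, home: 32.97, music: 12.68

Step 1: Calculate total margin = 276
Step 2: Calculate each category's proportion:
  books: 10/276 = 3.62% → 3.62
  games: 140/276 = 50.72% → 50.72
  home: 91/276 = 32.97% → 32.97
  music: 35/276 = 12.68% → 12.68
Step 3: Verify: sum of allocations ≈ 100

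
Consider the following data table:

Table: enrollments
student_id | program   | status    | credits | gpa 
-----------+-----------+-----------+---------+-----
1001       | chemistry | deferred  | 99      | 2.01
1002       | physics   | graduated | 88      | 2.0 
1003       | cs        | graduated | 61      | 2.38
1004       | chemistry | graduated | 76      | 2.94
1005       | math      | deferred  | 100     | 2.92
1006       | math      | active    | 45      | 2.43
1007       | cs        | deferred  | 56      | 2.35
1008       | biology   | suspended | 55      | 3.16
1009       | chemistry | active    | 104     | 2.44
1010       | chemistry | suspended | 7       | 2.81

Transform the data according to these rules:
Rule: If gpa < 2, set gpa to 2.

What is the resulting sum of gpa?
25.44

Step 1: 0 records have gpa < 2
Step 2: These records originally summed to 0
Step 3: After setting to minimum: 0 × 2 = 0
Step 4: Unaffected records sum: 25.44
Step 5: Final sum = 0 + 25.44 = 25.44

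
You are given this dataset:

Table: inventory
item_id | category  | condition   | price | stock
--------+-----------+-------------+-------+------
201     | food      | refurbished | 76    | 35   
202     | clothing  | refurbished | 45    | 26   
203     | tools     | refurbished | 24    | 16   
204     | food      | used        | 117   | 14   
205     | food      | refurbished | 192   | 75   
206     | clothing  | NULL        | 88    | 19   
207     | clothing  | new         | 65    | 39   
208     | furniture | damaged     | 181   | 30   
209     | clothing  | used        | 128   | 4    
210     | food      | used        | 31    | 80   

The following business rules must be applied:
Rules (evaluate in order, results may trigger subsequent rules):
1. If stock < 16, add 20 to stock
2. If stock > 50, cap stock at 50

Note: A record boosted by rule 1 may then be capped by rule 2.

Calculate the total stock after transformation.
323

Step 1: Apply rule 1 to records with stock < 16
  - 2 records get bonus of 20
  - Of these, 0 records then exceed 50 and get capped
Step 2: Apply rule 2 to records with stock > 50
  - 2 records (original) are capped
Step 3: Calculate final sum = 323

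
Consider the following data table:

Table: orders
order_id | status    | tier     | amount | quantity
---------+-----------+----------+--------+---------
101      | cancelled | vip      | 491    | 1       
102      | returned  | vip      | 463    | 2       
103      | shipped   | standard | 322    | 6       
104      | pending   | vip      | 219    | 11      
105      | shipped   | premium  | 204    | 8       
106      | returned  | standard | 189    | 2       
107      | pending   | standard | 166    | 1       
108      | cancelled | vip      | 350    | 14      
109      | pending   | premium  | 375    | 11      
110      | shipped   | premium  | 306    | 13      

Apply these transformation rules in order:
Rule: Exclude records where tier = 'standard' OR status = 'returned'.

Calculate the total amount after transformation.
1945

Step 1: Find records where tier = 'standard' OR status = 'returned'
Step 2: 4 records match, summing to 1140
Step 3: Original sum: 3085
Step 4: Remaining sum = 3085 - 1140 = 1945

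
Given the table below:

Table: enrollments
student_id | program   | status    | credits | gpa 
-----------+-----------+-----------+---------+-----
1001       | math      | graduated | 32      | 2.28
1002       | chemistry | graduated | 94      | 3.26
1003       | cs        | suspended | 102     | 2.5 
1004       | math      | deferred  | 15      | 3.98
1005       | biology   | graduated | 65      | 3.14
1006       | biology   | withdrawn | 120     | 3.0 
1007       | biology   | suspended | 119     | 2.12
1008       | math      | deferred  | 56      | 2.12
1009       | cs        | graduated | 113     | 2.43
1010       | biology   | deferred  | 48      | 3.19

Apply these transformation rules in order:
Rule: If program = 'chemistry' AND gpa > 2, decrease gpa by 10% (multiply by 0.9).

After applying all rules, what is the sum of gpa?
27.69

Step 1: Find records where program = 'chemistry' AND gpa > 2
Step 2: 1 records match, summing to 3.26
Step 3: After multiplier: 3.26 × 0.9 = 2.93
Step 4: Unaffected records sum: 24.76
Step 5: Final sum = 2.93 + 24.76 = 27.69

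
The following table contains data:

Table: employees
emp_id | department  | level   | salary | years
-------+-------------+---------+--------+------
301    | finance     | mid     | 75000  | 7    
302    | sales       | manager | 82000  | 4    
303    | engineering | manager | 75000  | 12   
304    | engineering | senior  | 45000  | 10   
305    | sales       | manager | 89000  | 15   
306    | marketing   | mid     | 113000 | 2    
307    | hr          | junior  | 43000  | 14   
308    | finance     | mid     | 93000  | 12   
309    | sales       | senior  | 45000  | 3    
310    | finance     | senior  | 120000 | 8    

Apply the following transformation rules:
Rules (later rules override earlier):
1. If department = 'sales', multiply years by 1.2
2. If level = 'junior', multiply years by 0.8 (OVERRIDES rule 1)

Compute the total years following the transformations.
88.6

Step 1: Rule 2 takes priority for records with level = 'junior'
  - 1 records: 14 × 0.8 = 11.2
Step 2: Rule 1 applies to remaining records with department = 'sales'
  - 3 records: 22 × 1.2 = 26.4
Step 3: Other records unchanged: 51
Step 4: Final sum = 11.2 + 26.4 + 51 = 88.6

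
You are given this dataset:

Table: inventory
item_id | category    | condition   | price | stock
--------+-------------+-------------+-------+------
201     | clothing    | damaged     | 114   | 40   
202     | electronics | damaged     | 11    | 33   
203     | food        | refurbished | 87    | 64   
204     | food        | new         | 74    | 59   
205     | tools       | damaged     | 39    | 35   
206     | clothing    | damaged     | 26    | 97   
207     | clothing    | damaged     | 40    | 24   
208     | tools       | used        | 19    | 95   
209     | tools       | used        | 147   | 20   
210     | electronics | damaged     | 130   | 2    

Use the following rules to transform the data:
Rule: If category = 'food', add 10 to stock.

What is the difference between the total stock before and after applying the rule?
20

Step 1: Original sum of stock = 469
Step 2: 2 records have category = 'food'
Step 3: Each affected record changes by 10
Step 4: Total change = 2 × 10 = 20
Step 5: New sum = 469 + 20 = 489
Step 6: Difference = |489 - 469| = 20
        (Sum increased by 20)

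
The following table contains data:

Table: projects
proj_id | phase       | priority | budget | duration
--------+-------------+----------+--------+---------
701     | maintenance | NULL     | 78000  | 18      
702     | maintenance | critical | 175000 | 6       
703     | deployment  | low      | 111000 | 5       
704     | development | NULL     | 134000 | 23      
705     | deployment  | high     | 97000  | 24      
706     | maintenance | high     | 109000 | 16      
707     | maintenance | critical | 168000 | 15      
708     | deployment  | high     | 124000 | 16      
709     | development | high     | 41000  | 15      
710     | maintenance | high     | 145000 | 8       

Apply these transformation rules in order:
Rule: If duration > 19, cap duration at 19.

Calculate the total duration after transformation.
137

Step 1: 2 records have duration > 19
Step 2: These records originally summed to 47
Step 3: After capping: 2 × 19 = 38
Step 4: Unaffected records sum: 99
Step 5: Final sum = 38 + 99 = 137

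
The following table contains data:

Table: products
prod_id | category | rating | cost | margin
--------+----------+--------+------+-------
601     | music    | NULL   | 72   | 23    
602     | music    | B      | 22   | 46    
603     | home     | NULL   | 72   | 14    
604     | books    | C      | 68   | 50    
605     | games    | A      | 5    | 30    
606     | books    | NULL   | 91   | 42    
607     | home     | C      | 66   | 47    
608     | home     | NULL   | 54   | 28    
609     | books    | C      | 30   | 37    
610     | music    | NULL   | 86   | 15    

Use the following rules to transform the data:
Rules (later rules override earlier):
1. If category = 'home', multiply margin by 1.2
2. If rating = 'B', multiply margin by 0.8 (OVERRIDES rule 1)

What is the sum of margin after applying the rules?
340.6

Step 1: Rule 2 takes priority for records with rating = 'B'
  - 1 records: 46 × 0.8 = 36.8
Step 2: Rule 1 applies to remaining records with category = 'home'
  - 3 records: 89 × 1.2 = 106.8
Step 3: Other records unchanged: 197
Step 4: Final sum = 36.8 + 106.8 + 197 = 340.6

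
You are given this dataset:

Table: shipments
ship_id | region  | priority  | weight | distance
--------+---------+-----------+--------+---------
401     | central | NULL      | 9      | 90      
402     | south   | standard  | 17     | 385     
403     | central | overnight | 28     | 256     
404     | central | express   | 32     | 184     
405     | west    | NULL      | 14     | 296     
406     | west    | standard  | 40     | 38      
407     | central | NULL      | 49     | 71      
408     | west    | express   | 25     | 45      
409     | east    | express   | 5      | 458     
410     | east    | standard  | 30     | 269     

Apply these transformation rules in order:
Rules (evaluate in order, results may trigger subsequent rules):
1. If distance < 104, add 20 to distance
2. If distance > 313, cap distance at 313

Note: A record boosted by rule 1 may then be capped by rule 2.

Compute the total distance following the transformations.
1955

Step 1: Apply rule 1 to records with distance < 104
  - 4 records get bonus of 20
  - Of these, 0 records then exceed 313 and get capped
Step 2: Apply rule 2 to records with distance > 313
  - 2 records (original) are capped
Step 3: Calculate final sum = 1955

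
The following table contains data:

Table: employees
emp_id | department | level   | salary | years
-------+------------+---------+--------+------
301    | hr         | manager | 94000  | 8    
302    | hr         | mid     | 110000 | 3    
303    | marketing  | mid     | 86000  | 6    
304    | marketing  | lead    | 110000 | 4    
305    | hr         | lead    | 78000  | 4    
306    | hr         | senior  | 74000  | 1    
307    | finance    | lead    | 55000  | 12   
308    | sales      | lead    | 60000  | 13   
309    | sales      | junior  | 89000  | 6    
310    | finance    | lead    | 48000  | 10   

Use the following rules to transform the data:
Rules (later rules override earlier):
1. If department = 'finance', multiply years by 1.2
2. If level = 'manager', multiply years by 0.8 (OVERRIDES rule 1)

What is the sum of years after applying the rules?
69.8

Step 1: Rule 2 takes priority for records with level = 'manager'
  - 1 records: 8 × 0.8 = 6.4
Step 2: Rule 1 applies to remaining records with department = 'finance'
  - 2 records: 22 × 1.2 = 26.4
Step 3: Other records unchanged: 37
Step 4: Final sum = 6.4 + 26.4 + 37 = 69.8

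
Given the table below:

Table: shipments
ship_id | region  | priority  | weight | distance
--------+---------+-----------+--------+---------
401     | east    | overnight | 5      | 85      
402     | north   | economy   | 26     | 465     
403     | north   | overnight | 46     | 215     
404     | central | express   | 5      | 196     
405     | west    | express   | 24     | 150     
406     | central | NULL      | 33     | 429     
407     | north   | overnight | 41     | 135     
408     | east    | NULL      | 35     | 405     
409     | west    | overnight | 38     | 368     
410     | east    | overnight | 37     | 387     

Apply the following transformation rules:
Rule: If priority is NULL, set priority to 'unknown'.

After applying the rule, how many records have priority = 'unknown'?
2

Step 1: Count records where priority IS NULL
Step 2: Found 2 records with NULL priority
Step 3: These records will have priority set to 'unknown'
Step 4: Records already having priority = 'unknown': 0
Step 5: Answer: 2 + 0 = 2 records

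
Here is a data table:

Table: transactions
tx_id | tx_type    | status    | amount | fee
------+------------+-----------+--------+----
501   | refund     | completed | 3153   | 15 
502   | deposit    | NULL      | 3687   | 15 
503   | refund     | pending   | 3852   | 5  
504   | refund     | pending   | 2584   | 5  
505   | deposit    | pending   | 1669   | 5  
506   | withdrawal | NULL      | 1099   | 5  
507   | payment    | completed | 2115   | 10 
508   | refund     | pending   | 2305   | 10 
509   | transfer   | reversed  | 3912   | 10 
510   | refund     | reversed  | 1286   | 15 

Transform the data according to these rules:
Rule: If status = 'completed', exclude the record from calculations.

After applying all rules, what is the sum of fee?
70

Step 1: Identify records where status = 'completed'
Step 2: The excluded records sum to 25
Step 3: Original total fee = 95
Step 4: Remaining total = 95 - 25 = 70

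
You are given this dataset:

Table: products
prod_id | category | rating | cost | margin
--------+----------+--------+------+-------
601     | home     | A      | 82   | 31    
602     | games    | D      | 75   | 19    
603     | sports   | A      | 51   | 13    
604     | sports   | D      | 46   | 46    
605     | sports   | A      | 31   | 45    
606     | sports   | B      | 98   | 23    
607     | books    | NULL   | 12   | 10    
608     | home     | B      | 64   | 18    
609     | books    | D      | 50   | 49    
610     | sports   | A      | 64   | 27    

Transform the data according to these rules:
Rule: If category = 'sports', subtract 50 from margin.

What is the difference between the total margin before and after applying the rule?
250

Step 1: Original sum of margin = 281
Step 2: 5 records have category = 'sports'
Step 3: Each affected record changes by -50
Step 4: Total change = 5 × -50 = -250
Step 5: New sum = 281 + -250 = 31
Step 6: Difference = |31 - 281| = 250
        (Sum decreased by 250)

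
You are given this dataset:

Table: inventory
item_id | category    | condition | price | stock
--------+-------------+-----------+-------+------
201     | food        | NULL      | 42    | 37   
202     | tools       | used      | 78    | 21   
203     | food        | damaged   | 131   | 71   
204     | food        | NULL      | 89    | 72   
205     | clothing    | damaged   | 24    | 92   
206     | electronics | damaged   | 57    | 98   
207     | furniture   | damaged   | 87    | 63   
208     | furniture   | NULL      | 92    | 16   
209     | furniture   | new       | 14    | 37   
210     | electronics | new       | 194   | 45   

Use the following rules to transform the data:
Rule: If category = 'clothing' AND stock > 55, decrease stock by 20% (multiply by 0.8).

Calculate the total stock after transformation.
533.6

Step 1: Find records where category = 'clothing' AND stock > 55
Step 2: 1 records match, summing to 92
Step 3: After multiplier: 92 × 0.8 = 73.6
Step 4: Unaffected records sum: 460
Step 5: Final sum = 73.6 + 460 = 533.6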